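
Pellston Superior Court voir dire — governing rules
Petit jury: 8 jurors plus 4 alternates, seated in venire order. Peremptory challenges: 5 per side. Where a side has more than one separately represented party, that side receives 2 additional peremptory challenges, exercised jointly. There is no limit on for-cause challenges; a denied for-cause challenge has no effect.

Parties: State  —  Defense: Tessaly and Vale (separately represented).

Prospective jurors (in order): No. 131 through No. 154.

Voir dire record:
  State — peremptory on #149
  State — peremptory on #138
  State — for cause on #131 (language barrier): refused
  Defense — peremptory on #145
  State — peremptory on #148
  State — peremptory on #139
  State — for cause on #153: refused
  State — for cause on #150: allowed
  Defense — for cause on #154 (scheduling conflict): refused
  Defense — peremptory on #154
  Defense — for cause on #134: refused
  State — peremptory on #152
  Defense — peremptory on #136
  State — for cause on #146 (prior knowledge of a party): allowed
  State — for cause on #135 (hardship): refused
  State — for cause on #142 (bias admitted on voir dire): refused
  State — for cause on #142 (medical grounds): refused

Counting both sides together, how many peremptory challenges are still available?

State allotment: 5. Defense allotment: 5 base + 2 multi-party = 7.
State peremptories used: #149, #138, #148, #139, #152 — 5 (for-cause on #131, #153, #150, #146, #135, #142, #142 don't count).
Defense peremptories used: #145, #154, #136 — 3 (for-cause on #154, #134 don't count).
Remaining: (5 − 5) + (7 − 3) = 4.

4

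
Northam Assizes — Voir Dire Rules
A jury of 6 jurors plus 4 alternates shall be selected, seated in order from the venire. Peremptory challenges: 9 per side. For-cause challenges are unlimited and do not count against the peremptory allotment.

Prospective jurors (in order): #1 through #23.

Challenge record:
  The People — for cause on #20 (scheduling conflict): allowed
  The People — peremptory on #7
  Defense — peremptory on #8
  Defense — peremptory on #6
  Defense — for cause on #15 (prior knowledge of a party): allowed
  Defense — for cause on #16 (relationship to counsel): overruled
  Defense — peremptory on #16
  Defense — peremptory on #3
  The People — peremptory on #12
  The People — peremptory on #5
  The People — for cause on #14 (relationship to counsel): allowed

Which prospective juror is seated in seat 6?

Removed: #3, #5, #6, #7, #8, #12, #14, #15, #16, #20.
Seating in order: seats 1–6 → #1, #2, #4, #9, #10, #11; alternates → #13, #17, #18, #19.
So seat 6 is #11.

11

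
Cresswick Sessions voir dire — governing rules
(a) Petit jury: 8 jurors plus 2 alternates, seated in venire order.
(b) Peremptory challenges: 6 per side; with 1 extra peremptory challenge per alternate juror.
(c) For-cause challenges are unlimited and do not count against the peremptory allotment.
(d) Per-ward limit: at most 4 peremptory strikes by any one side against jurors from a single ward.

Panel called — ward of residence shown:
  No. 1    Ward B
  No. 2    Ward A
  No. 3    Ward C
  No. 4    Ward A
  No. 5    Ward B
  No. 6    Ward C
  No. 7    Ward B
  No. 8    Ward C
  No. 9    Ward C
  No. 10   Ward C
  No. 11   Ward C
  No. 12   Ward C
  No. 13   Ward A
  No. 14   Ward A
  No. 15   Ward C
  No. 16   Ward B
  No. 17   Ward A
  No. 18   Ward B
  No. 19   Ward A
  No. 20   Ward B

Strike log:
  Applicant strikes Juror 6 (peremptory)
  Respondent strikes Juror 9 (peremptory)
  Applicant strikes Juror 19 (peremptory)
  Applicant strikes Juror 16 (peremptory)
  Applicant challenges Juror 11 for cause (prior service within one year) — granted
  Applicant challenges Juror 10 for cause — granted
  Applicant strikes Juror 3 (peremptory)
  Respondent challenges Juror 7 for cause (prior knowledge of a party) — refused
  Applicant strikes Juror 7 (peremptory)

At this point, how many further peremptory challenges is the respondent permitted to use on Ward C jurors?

3

Respondent peremptories so far: #9 — 1 of 8 used, 7 left overall.
Against Ward C: #9 — 1 used; per-ward cap 4 leaves 3.
Binding limit: min(7, 3) = 3.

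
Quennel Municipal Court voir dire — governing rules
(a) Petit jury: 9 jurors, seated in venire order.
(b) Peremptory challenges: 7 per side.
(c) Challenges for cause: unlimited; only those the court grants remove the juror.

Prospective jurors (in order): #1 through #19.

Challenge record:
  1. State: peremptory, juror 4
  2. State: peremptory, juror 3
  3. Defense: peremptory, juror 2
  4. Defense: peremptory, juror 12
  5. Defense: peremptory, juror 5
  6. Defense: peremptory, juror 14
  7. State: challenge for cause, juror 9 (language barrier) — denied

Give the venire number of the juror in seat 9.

15

Removed: #2, #3, #4, #5, #12, #14. (#9 stays — for-cause denied.)
Seating in order: seats 1–9 → #1, #6, #7, #8, #9, #10, #11, #13, #15.
So seat 9 is #15.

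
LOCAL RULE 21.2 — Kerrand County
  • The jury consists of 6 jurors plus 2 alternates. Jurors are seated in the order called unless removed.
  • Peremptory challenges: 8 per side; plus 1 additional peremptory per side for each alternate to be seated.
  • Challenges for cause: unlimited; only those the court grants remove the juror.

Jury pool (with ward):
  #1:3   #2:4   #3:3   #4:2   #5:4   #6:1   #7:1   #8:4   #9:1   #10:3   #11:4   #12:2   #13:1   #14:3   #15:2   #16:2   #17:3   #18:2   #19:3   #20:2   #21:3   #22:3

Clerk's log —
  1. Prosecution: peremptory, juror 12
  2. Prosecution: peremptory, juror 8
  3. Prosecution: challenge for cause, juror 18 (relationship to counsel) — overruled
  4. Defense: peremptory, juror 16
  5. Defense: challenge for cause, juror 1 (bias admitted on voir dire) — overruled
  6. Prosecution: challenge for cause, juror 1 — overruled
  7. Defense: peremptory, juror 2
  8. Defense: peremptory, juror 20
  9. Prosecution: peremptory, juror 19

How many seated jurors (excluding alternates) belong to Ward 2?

1

Removed: #2, #8, #12, #16, #19, #20.
Seated jurors 1–6: #1, #3, #4, #5, #6, #7 (alternates #9, #10 not counted).
Of those, in Ward 2: #4 → 1.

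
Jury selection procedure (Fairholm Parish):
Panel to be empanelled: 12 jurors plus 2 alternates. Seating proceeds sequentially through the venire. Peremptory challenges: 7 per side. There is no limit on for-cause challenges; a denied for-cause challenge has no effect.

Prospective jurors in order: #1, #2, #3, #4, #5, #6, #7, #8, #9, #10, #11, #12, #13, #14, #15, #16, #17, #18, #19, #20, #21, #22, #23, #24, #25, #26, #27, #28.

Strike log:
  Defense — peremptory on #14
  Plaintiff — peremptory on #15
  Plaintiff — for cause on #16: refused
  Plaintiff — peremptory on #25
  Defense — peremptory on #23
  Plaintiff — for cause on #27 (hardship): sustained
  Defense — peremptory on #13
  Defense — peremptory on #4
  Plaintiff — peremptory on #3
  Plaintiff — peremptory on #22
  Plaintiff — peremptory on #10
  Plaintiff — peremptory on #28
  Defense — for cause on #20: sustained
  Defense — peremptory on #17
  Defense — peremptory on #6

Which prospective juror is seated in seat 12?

21

Removed: #3, #4, #6, #10, #13, #14, #15, #17, #20, #22, #23, #25, #27, #28. (#16 stays — for-cause denied.)
Seating in order: seats 1–12 → #1, #2, #5, #7, #8, #9, #11, #12, #16, #18, #19, #21; alternates → #24, #26.
So seat 12 is #21.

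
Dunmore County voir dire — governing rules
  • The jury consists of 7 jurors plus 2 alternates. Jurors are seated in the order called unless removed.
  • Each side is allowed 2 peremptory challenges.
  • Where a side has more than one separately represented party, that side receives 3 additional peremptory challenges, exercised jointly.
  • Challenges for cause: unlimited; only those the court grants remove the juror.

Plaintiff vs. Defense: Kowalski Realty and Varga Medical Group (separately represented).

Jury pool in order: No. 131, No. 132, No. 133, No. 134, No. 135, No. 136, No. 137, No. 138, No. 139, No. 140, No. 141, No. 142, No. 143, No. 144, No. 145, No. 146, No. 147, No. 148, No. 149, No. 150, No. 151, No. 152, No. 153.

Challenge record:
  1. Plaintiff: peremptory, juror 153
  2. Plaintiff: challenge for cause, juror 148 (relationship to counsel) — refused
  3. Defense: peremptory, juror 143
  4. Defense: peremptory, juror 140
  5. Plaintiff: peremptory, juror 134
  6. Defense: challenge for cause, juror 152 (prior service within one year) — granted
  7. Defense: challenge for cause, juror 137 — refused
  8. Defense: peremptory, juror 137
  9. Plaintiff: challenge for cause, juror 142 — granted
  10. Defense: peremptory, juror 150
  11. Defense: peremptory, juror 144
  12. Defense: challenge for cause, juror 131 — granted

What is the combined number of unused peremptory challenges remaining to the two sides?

0

Plaintiff allotment: 2. Defense allotment: 2 base + 3 multi-party = 5.
Plaintiff peremptories used: #153, #134 — 2 (for-cause on #148, #142 don't count).
Defense peremptories used: #143, #140, #137, #150, #144 — 5 (for-cause on #152, #137, #131 don't count).
Remaining: (2 − 2) + (5 − 5) = 0.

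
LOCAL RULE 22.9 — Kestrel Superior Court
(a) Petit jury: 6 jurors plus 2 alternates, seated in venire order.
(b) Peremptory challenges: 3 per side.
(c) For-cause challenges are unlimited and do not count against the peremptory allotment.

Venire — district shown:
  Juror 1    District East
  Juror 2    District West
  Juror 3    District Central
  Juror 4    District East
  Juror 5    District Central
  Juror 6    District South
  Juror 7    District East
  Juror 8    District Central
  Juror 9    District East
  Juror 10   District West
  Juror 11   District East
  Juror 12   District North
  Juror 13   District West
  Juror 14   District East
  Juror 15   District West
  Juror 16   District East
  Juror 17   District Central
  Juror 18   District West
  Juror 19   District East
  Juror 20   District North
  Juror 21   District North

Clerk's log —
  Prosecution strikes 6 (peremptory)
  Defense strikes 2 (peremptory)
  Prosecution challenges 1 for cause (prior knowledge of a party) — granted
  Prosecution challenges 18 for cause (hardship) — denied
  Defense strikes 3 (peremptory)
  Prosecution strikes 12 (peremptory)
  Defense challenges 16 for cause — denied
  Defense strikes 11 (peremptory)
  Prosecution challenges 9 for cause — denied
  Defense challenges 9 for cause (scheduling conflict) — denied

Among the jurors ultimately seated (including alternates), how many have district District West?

Removed: #1, #2, #3, #6, #11, #12.
Seated (8 incl. alternates): #4, #5, #7, #8, #9, #10, #13, #14.
Of those, in District West: #10, #13 → 2.

2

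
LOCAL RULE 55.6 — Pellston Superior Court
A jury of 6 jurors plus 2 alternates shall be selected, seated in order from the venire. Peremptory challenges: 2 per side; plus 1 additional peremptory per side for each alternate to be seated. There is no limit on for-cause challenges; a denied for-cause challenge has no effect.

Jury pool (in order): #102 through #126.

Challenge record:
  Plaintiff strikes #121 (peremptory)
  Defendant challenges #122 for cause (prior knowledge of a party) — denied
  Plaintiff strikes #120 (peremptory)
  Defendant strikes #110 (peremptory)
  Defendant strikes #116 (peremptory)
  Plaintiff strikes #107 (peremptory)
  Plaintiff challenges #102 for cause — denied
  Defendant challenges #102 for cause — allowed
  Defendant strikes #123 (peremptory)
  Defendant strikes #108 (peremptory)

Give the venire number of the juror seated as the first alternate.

Removed: #102, #107, #108, #110, #116, #120, #121, #123. (#122 stays — for-cause denied.)
Seating in order: seats 1–6 → #103, #104, #105, #106, #109, #111; alternates → #112, #113.
So alternate 1 is #112.

112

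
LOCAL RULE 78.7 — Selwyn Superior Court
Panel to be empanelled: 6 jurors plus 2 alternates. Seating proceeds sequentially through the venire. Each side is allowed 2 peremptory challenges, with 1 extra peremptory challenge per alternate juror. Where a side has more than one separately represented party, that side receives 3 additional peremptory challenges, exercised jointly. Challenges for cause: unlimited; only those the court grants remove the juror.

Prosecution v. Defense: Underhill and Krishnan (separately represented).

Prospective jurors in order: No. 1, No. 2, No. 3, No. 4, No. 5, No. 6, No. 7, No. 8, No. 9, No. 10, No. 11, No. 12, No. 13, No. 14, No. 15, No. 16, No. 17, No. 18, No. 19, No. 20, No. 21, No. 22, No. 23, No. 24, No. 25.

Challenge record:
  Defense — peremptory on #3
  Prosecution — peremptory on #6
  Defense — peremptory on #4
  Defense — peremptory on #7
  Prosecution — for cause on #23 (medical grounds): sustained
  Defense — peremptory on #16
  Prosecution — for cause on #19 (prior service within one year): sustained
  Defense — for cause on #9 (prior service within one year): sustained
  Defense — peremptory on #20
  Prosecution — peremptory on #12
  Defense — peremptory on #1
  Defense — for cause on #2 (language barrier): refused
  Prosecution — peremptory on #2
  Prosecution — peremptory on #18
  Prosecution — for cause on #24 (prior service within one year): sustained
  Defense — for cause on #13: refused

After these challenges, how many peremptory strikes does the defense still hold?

Defense allotment: 2 base + 1 × 2 alternates + 3 multi-party = 7.
Defense peremptories used: #3, #4, #7, #16, #20, #1 — 6 (for-cause on #9, #2, #13 don't count).
Remaining: 7 − 6 = 1.

1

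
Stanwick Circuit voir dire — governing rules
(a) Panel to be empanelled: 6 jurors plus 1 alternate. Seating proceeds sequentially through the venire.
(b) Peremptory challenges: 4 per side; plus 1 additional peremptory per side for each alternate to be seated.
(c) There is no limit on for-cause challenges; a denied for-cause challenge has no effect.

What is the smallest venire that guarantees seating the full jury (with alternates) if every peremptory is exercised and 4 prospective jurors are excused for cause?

21

Seats to fill: 6 + 1 alternates = 7.
Peremptories: 4 + 1×1 = 5 per side × 2 sides = 10.
For-cause removals: 4.
Minimum venire: 7 + 10 + 4 = 21.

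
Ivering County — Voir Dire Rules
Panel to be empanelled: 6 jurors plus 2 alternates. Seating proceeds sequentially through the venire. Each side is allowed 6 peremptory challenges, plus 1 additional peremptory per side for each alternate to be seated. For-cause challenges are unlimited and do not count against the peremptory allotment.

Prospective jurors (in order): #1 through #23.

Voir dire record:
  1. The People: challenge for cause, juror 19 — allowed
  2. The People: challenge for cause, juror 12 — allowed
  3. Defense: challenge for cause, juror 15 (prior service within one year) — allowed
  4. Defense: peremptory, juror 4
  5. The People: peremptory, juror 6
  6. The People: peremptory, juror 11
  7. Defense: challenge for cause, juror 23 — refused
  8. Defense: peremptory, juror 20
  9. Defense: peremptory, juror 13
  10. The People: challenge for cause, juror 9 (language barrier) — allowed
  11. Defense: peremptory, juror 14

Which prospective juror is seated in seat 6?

8

Removed: #4, #6, #9, #11, #12, #13, #14, #15, #19, #20. (#23 stays — for-cause denied.)
Filling seats in venire order through position 6: #1, #2, #3, #5, #7, #8.
So seat 6 is #8.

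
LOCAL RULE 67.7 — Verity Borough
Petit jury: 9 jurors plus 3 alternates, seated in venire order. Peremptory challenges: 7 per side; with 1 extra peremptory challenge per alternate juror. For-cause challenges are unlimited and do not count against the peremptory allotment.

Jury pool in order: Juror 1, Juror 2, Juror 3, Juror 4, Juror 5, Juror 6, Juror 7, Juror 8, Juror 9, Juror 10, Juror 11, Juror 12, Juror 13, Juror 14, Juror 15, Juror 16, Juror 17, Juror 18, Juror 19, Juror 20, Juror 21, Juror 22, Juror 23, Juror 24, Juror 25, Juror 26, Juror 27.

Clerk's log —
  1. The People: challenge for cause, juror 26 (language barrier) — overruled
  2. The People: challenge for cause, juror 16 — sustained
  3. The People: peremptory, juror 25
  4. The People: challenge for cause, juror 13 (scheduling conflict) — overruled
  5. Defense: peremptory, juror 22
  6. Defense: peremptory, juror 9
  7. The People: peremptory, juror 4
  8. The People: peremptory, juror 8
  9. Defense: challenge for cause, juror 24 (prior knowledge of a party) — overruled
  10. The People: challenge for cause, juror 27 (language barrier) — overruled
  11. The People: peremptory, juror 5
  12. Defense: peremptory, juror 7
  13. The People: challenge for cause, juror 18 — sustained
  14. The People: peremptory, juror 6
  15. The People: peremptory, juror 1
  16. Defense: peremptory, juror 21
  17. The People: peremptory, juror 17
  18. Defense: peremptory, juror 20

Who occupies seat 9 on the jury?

Removed: #1, #4, #5, #6, #7, #8, #9, #16, #17, #18, #20, #21, #22, #25. (#13, #24, #26, #27 stay — for-cause denied.)
Seating in order: seats 1–9 → #2, #3, #10, #11, #12, #13, #14, #15, #19; alternates → #23, #24, #26.
So seat 9 is #19.

19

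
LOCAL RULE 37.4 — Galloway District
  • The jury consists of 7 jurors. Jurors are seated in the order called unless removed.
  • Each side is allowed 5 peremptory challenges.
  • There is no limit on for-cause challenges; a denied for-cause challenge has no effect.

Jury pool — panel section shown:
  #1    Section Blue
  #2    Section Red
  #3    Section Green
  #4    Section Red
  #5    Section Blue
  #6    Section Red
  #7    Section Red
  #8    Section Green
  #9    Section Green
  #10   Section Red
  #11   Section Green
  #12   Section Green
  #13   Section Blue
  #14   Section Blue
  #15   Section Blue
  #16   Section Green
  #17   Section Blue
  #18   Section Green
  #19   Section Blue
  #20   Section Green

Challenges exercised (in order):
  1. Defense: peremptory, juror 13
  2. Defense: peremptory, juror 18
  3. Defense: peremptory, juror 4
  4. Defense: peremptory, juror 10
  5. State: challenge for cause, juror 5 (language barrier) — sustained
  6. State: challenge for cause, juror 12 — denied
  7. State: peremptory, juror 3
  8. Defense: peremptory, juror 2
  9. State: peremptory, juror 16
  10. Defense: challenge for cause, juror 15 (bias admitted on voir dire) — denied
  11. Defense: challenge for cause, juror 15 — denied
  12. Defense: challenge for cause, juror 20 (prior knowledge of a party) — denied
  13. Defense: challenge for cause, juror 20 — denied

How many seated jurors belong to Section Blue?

Removed: #2, #3, #4, #5, #10, #13, #16, #18.
Seated jurors 1–7: #1, #6, #7, #8, #9, #11, #12.
Of those, in Section Blue: #1 → 1.

1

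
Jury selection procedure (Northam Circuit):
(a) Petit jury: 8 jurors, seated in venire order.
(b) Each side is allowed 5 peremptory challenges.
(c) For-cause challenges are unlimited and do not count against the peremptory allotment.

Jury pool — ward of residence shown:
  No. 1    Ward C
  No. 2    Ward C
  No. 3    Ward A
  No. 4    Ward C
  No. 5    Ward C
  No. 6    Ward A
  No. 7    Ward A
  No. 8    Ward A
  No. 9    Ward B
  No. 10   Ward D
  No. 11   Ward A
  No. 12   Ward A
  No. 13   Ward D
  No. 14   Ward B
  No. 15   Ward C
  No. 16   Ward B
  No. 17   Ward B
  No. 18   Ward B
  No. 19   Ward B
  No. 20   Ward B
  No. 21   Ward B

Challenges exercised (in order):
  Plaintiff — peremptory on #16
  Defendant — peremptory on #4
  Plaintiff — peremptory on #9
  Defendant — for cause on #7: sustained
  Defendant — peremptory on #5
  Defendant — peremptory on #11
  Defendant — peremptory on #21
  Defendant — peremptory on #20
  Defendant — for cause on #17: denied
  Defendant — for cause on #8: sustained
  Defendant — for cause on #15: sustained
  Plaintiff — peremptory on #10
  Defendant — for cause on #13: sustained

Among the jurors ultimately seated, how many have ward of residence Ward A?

3

Removed: #4, #5, #7, #8, #9, #10, #11, #13, #15, #16, #20, #21.
Seated jurors 1–8: #1, #2, #3, #6, #12, #14, #17, #18.
Of those, in Ward A: #3, #6, #12 → 3.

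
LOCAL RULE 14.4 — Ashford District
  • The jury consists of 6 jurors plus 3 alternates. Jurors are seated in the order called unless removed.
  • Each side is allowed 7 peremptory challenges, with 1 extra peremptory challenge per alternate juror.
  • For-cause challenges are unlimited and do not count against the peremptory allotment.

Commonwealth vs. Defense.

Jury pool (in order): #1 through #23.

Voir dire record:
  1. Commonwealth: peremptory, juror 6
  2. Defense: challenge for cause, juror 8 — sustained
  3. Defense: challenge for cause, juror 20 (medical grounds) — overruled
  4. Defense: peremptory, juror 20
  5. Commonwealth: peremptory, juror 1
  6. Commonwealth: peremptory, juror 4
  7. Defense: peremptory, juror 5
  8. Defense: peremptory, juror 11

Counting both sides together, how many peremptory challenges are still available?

14

Commonwealth allotment: 7 base + 1 × 3 alternates = 10. Defense allotment: 7 base + 1 × 3 alternates = 10.
Commonwealth peremptories used: #6, #1, #4 — 3.
Defense peremptories used: #20, #5, #11 — 3 (for-cause on #8, #20 don't count).
Remaining: (10 − 3) + (10 − 3) = 14.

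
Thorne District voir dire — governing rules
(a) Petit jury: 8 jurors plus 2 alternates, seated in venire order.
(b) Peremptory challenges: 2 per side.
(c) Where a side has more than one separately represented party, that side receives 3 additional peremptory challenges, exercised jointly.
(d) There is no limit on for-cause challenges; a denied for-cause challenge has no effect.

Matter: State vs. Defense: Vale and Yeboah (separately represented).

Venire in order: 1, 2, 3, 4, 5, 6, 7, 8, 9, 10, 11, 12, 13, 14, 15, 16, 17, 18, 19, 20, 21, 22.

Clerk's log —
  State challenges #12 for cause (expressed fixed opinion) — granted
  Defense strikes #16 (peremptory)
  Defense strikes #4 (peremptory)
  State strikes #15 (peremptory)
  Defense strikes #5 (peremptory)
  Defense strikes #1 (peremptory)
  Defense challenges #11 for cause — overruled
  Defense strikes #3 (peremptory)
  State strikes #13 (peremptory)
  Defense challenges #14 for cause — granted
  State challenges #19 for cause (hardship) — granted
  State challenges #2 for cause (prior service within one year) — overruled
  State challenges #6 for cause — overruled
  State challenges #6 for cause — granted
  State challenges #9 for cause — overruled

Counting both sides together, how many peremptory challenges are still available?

0

State allotment: 2. Defense allotment: 2 base + 3 multi-party = 5.
State peremptories used: #15, #13 — 2 (for-cause on #12, #19, #2, #6, #6, #9 don't count).
Defense peremptories used: #16, #4, #5, #1, #3 — 5 (for-cause on #11, #14 don't count).
Remaining: (2 − 2) + (5 − 5) = 0.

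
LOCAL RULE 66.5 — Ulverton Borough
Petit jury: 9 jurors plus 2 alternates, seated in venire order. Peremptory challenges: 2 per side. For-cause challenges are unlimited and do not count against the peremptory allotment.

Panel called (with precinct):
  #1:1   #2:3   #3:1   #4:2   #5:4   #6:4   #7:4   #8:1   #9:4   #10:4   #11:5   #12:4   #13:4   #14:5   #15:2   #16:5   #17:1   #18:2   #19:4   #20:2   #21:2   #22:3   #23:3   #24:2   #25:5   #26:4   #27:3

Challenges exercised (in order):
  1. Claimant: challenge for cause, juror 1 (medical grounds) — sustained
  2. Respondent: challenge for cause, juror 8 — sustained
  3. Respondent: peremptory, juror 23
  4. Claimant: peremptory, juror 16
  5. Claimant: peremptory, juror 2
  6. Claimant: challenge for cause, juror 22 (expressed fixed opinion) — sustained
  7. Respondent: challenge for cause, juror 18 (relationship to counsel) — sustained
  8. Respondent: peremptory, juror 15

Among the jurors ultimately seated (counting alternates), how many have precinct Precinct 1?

1

Removed: #1, #2, #8, #15, #16, #18, #22, #23.
Seated (11 incl. alternates): #3, #4, #5, #6, #7, #9, #10, #11, #12, #13, #14.
Of those, in Precinct 1: #3 → 1.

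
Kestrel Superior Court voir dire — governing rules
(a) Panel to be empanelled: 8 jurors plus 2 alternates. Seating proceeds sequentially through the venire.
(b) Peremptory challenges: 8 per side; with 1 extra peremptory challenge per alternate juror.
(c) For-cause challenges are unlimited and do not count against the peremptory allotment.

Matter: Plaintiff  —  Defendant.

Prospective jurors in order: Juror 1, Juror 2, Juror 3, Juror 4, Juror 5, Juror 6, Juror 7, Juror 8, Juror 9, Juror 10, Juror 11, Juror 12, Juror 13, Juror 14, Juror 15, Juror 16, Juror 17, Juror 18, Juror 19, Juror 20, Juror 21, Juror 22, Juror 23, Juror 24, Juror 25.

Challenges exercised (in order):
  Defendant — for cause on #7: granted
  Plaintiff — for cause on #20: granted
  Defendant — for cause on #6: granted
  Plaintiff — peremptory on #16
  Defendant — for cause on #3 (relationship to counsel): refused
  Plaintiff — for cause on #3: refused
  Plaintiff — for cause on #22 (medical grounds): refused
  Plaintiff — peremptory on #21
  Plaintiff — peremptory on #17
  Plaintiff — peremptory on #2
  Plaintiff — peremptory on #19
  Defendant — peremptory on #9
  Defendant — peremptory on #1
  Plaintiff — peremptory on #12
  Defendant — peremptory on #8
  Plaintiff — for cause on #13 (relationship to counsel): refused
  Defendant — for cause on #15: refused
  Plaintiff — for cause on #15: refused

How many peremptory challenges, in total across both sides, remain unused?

11

Plaintiff allotment: 8 base + 1 × 2 alternates = 10. Defendant allotment: 8 base + 1 × 2 alternates = 10.
Plaintiff peremptories used: #16, #21, #17, #2, #19, #12 — 6 (for-cause on #20, #3, #22, #13, #15 don't count).
Defendant peremptories used: #9, #1, #8 — 3 (for-cause on #7, #6, #3, #15 don't count).
Remaining: (10 − 6) + (10 − 3) = 11.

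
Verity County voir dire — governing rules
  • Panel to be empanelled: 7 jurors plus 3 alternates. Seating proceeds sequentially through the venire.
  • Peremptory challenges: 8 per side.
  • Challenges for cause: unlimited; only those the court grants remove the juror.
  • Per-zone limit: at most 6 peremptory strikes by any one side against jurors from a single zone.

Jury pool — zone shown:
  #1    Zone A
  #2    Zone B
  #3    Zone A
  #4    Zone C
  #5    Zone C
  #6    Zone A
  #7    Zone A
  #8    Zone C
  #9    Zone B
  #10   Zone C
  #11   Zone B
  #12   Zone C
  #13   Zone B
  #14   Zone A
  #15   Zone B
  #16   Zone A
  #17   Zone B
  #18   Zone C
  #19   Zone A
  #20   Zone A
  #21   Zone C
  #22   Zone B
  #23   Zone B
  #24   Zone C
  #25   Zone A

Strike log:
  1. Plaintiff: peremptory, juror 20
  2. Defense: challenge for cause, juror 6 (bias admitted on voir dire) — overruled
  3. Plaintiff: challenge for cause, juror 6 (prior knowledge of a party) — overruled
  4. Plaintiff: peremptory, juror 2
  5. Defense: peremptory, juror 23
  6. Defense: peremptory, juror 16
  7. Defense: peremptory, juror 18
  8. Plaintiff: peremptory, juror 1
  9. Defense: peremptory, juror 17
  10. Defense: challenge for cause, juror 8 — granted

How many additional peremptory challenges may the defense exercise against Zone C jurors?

4

Defense peremptories so far: #23, #16, #18, #17 — 4 of 8 used, 4 left overall.
Against Zone C: #18 — 1 used; per-zone cap 6 leaves 5.
Binding limit: min(4, 5) = 4.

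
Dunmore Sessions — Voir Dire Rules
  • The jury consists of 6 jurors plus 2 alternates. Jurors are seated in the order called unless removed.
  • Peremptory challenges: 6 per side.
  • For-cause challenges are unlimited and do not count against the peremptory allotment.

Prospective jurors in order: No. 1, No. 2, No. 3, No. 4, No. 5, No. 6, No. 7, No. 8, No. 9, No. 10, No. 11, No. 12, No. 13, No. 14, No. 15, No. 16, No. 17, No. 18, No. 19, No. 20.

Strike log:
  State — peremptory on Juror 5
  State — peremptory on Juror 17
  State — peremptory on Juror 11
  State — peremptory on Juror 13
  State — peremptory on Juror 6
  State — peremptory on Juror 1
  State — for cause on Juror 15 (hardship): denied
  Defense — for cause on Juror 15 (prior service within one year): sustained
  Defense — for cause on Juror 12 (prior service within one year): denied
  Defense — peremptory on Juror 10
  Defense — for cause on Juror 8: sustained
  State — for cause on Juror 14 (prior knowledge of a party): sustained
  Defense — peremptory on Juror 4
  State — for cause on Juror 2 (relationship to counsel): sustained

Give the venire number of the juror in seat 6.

Removed: #1, #2, #4, #5, #6, #8, #10, #11, #13, #14, #15, #17. (#12 stays — for-cause denied.)
Seating in order: seats 1–6 → #3, #7, #9, #12, #16, #18; alternates → #19, #20.
So seat 6 is #18.

18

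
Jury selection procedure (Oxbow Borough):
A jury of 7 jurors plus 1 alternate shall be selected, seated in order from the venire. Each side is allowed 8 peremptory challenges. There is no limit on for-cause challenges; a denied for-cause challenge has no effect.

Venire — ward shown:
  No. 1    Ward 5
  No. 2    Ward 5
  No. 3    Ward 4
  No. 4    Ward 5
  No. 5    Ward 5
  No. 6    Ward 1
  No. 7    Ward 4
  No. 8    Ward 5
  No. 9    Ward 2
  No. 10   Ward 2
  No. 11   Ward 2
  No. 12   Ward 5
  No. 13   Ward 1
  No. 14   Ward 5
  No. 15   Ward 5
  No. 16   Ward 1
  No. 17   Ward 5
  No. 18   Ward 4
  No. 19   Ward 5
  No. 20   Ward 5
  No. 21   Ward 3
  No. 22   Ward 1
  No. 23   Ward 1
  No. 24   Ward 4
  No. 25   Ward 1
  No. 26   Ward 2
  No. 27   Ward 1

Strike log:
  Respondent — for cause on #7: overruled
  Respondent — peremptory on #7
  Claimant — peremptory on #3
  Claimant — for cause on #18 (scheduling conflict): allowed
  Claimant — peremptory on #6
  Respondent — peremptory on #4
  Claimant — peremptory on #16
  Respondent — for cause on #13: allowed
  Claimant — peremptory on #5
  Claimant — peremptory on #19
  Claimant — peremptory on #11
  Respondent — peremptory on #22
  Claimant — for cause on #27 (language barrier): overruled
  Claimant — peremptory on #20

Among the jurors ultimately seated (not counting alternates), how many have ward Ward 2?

Removed: #3, #4, #5, #6, #7, #11, #13, #16, #18, #19, #20, #22.
Seated jurors 1–7: #1, #2, #8, #9, #10, #12, #14 (alternates #15 not counted).
Of those, in Ward 2: #9, #10 → 2.

2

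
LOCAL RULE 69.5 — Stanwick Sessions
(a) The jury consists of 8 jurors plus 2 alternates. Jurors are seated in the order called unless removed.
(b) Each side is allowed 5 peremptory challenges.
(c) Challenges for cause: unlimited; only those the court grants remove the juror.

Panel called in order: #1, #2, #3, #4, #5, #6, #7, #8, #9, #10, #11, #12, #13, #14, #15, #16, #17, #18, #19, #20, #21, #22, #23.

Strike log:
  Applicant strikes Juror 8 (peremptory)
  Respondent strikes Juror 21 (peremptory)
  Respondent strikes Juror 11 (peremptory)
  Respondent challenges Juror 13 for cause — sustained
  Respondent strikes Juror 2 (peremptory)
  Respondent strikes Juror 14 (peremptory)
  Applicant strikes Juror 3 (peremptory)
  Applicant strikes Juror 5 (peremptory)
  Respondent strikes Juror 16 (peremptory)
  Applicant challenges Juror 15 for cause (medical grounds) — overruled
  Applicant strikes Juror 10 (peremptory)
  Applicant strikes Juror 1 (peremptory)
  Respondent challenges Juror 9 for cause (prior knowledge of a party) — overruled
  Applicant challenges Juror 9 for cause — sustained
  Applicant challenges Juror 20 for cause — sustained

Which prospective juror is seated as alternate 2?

Removed: #1, #2, #3, #5, #8, #9, #10, #11, #13, #14, #16, #20, #21. (#15 stays — for-cause denied.)
Seating in order: seats 1–8 → #4, #6, #7, #12, #15, #17, #18, #19; alternates → #22, #23.
So alternate 2 is #23.

23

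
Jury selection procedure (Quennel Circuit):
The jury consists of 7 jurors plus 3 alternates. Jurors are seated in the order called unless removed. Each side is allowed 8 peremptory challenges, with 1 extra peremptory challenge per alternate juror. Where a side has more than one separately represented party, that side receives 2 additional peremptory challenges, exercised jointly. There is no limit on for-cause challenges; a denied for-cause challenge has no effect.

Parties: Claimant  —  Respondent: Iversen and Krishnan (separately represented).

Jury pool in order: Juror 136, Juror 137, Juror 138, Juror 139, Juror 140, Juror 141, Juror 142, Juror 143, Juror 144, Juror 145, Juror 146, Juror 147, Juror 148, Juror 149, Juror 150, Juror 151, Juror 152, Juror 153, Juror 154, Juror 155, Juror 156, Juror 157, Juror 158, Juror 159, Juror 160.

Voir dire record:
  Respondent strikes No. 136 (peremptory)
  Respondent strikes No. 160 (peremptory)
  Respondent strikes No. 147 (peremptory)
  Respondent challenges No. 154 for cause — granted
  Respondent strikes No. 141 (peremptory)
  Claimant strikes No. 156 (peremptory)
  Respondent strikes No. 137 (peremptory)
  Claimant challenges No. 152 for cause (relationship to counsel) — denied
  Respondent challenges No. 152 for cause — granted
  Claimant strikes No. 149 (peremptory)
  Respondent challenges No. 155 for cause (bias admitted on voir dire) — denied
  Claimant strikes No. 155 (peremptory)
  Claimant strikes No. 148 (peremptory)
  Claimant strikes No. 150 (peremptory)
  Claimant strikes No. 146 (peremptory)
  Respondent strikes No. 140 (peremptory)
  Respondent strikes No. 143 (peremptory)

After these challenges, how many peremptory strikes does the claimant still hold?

Claimant allotment: 8 base + 1 × 3 alternates = 11.
Claimant peremptories used: #156, #149, #155, #148, #150, #146 — 6 (the for-cause on #152 doesn't count).
Remaining: 11 − 6 = 5.

5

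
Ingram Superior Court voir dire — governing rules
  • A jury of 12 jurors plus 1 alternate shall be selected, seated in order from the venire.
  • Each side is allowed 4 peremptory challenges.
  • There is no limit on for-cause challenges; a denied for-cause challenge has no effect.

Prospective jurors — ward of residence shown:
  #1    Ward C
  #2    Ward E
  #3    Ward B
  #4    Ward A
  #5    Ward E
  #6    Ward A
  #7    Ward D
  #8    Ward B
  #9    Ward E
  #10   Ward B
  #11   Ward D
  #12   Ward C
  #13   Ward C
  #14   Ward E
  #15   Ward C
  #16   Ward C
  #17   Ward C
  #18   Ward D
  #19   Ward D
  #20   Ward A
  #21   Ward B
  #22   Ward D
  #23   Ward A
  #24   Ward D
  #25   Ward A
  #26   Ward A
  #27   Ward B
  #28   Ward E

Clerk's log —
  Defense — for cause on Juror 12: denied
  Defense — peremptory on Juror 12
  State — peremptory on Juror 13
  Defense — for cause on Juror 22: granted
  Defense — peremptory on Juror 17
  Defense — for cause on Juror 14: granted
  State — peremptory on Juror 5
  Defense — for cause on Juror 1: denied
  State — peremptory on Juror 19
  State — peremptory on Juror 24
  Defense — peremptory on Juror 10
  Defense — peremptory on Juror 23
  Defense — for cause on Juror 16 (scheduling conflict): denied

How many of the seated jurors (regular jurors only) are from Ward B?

Removed: #5, #10, #12, #13, #14, #17, #19, #22, #23, #24.
Seated jurors 1–12: #1, #2, #3, #4, #6, #7, #8, #9, #11, #15, #16, #18 (alternates #20 not counted).
Of those, in Ward B: #3, #8 → 2.

2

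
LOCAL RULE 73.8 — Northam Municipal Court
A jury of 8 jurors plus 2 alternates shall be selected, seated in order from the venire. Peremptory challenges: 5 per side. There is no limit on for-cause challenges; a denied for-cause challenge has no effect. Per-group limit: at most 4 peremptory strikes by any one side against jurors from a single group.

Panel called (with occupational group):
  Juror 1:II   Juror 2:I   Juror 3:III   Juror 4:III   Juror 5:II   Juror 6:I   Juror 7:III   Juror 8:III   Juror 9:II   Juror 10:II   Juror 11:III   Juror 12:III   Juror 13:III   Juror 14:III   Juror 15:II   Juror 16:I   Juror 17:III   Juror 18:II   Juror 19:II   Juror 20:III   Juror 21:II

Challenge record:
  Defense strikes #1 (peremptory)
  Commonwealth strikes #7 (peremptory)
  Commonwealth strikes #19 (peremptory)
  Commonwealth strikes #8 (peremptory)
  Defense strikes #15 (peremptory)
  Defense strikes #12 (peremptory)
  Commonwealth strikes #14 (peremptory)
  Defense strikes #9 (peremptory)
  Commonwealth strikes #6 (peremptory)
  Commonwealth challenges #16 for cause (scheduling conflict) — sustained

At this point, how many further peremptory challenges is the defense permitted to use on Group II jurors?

1

Defense peremptories so far: #1, #15, #12, #9 — 4 of 5 used, 1 left overall.
Against Group II: #1, #15, #9 — 3 used; per-group cap 4 leaves 1.
Binding limit: min(1, 1) = 1.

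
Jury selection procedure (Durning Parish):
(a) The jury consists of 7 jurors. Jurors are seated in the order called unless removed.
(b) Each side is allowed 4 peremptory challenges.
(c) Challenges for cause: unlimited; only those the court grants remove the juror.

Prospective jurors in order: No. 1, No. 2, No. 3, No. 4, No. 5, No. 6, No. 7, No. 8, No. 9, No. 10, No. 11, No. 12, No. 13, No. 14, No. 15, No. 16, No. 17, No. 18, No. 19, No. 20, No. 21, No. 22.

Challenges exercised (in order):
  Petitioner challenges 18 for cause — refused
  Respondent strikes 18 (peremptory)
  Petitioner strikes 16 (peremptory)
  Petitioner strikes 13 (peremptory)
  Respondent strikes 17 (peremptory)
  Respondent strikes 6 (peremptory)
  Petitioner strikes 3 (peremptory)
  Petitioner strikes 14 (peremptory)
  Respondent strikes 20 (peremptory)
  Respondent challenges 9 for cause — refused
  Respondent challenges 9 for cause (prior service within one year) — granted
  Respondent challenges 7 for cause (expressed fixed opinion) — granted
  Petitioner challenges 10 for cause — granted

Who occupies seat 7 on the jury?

Removed: #3, #6, #7, #9, #10, #13, #14, #16, #17, #18, #20.
Seating in order: seats 1–7 → #1, #2, #4, #5, #8, #11, #12.
So seat 7 is #12.

12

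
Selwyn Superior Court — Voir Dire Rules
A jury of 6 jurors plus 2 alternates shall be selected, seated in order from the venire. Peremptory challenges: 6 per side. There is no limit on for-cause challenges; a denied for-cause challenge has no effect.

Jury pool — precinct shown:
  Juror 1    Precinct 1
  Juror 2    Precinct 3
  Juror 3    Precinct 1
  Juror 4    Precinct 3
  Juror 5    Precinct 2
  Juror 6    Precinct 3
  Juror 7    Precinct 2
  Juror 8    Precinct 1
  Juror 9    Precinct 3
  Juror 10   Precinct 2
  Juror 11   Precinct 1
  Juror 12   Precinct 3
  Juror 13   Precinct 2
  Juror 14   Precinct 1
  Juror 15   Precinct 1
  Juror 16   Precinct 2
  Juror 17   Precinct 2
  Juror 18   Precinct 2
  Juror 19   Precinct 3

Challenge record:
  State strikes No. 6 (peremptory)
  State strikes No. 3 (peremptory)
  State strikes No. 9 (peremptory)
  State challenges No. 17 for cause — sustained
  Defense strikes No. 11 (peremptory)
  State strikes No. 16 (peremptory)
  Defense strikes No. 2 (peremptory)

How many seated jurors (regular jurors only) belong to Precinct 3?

Removed: #2, #3, #6, #9, #11, #16, #17.
Seated jurors 1–6: #1, #4, #5, #7, #8, #10 (alternates #12, #13 not counted).
Of those, in Precinct 3: #4 → 1.

1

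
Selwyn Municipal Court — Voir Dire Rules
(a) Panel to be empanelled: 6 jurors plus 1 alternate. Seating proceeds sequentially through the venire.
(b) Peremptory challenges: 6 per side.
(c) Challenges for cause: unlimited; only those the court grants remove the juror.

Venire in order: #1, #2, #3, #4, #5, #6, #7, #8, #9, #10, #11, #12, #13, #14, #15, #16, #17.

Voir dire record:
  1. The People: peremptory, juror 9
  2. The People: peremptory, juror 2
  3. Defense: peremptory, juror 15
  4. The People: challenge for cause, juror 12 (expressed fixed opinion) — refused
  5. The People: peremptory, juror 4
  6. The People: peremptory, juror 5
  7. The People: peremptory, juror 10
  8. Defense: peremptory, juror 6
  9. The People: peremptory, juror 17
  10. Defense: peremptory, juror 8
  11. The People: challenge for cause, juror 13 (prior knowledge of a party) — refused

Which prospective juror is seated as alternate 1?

Removed: #2, #4, #5, #6, #8, #9, #10, #15, #17. (#12, #13 stay — for-cause denied.)
Seating in order: seats 1–6 → #1, #3, #7, #11, #12, #13; alternates → #14.
So alternate 1 is #14.

14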